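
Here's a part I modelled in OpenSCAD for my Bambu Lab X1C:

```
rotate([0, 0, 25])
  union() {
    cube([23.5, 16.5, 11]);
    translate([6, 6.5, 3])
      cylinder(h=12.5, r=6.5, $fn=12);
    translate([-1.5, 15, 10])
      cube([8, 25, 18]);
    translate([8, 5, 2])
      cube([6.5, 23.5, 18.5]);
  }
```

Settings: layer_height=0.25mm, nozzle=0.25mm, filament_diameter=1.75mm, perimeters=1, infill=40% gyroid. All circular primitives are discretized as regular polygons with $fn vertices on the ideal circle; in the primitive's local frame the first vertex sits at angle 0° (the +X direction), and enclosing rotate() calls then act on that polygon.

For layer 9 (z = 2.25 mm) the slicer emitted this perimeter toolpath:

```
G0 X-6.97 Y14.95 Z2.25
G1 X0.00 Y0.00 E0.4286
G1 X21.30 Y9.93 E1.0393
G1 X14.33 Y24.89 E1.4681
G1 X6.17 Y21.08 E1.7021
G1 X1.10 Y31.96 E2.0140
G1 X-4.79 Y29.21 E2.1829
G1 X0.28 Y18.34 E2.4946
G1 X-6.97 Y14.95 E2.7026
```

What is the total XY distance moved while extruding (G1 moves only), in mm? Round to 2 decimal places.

Sum the Euclidean lengths of each G1 segment: total = 104.01 mm.

104.01 mm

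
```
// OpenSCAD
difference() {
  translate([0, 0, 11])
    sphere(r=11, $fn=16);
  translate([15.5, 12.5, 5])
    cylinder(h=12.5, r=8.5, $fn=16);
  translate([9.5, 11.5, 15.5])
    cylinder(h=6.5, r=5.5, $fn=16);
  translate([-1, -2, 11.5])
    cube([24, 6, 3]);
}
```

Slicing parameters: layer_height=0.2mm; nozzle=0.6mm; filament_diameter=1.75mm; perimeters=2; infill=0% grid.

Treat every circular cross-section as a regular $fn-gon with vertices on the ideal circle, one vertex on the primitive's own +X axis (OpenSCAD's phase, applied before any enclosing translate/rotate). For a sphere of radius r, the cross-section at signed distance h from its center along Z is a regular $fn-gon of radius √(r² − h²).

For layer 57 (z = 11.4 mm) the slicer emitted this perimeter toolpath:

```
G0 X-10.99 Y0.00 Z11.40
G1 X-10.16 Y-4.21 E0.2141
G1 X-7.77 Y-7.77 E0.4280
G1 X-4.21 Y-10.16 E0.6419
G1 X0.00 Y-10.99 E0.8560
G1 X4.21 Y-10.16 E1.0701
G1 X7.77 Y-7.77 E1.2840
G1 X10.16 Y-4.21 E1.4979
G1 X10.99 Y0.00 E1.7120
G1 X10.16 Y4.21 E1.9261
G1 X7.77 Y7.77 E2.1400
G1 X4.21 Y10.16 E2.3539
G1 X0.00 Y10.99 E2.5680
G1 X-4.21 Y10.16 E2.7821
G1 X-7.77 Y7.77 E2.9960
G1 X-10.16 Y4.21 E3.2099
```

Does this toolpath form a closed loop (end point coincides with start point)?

Start point (G0): (-10.99, 0.00). End point (last G1): the path does not return to the start — open.

no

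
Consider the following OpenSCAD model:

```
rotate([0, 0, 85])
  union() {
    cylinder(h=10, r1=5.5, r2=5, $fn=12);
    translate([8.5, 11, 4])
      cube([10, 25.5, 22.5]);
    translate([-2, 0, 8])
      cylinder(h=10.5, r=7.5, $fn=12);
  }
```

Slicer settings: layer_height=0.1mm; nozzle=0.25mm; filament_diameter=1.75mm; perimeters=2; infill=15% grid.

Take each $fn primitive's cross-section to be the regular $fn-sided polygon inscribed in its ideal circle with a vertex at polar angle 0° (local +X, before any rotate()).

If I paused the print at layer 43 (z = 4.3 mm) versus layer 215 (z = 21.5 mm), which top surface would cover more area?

Layer 43 (z = 4.3): the cone contributes a regular 12-gon of circumradius 5.285 (interpolated between r1=5.5 and r2=5 at t=0.430) (area = (12/2)·5.285²·sin(360°/12) = 83.79 mm²); the 10×25.5 cube at (8.5, 11) contributes its full rectangle (area 255.00 mm²); the cylinder at (-2, 0) is absent (z outside [8, 18.5]); Taking the union: the 2 present regions are separate (no shared area or edge), so areas and boundary lengths simply add and each stays a separate island — area = 338.79 mm²; (whole slice rotated 85° about Z — lengths, areas and connectivity unchanged). So its area = 338.79 mm². Layer 215 (z = 21.5): the cone is not intersected at this z (z outside [0, 10]); the 10×25.5 cube at (8.5, 11) contributes its full rectangle (area 255.00 mm²); the cylinder at (-2, 0) does not reach this height (z outside [8, 18.5]); Taking the union: only the 10×25.5 cube at (8.5, 11) is present, so the union is just that shape — area = 255.00 mm²; (rotated 85° about Z; rotation is an isometry so areas/perimeters/island counts are preserved). So its area = 255.00 mm². Layer 43 is larger (338.79 vs 255.00 mm²).

layer 43 (z = 4.3 mm)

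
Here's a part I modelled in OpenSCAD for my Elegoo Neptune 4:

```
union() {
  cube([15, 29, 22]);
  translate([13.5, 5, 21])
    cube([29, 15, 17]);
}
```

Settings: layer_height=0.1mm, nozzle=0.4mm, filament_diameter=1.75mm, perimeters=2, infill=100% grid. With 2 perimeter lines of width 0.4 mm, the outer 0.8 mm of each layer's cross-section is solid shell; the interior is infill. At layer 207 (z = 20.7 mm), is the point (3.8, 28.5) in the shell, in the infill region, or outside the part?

At z = 20.7 mm: the cube (footprint 15×29) is included at this height; the cube at (13.5, 5) is absent (z outside [21, 38]); Combining (union): only the 15×29 cube is present, so the union is just that shape — 1 connected region. Overall, the cross-section is a single solid region. The nearest boundary edge runs (15.00, 29.00)→(0.00, 29.00); distance from the point to it = 0.50 mm. The point is inside the cross-section, 0.50 mm from the nearest boundary — within the 0.8 mm shell band (2 × 0.4).

shell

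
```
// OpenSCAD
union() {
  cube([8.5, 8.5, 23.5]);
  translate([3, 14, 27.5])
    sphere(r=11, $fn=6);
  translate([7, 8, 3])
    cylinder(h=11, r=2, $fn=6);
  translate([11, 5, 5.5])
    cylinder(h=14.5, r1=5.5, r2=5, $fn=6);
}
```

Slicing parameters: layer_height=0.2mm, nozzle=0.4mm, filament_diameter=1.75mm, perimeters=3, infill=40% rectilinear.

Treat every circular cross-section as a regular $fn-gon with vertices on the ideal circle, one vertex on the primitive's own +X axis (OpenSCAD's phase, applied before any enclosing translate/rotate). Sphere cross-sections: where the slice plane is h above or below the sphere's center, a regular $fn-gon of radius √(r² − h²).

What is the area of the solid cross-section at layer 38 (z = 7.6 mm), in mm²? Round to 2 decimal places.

At z = 7.6 mm: the cube (footprint 8.5×8.5) is included at this height (area 72.25 mm²); the sphere at (3, 14) is absent (|z−center|=19.900 > r=11); the r=2 cylinder at (7, 8) contributes a regular 6-gon of circumradius 2 (area = (6/2)·2.000²·sin(360°/6) = 10.39 mm²); the cone at (11, 5) (r1=5.5→r2=5) has section circumradius 5.428 here — a regular 6-gon (area = (6/2)·5.428²·sin(360°/6) = 76.54 mm²); Combining (union): the regions partially overlap — summed areas 159.18 mm² minus the doubly-counted overlap 21.69 mm² gives 137.49 mm² — area = 137.49 mm². Overall, the cross-section is a single solid region. Net area = 137.49 mm².

137.49 mm²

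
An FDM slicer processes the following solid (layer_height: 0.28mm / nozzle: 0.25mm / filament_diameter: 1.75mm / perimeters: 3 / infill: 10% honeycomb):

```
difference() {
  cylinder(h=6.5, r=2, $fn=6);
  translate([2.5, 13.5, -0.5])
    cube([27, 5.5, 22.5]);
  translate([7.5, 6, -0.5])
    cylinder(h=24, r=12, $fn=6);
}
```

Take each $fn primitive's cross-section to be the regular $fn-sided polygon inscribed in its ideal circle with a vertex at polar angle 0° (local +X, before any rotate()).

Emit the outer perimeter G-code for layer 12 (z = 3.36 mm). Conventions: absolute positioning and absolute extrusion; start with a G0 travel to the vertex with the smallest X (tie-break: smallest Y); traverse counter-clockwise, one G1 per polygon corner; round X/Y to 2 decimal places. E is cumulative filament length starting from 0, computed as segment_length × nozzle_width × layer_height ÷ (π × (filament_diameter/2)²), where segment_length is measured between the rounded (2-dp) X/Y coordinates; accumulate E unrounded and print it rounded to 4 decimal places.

At z = 3.36 mm: the cylinder: section is a regular 6-gon, circumradius r=2; the cube at (2.5, 13.5) is present — its section is the full 27×5.5 rectangle; the r=12 cylinder at (7.5, 6) contributes a regular 6-gon of circumradius 12; After the difference (first − rest): starting from the r=2 cylinder, the 27×5.5 cube at (2.5, 13.5) misses the remaining region (no effect); the r=12 cylinder at (7.5, 6) partially overlaps it — only the 8.32 mm² overlap (of its 374.12 mm²) is removed, clipping the outline — 1 connected region. The outline is a single polygon with 4 vertices. Extrusion per mm of travel: 0.25 × 0.28 / (π × 0.875²) = 0.029103. Accumulating E over each segment gives final E = 0.2001.

G0 X-2.00 Y0.00 Z3.36
G1 X-1.00 Y-1.73 E0.0582
G1 X-0.04 Y-1.73 E0.0861
G1 X-1.52 Y0.83 E0.1721
G1 X-2.00 Y0.00 E0.2001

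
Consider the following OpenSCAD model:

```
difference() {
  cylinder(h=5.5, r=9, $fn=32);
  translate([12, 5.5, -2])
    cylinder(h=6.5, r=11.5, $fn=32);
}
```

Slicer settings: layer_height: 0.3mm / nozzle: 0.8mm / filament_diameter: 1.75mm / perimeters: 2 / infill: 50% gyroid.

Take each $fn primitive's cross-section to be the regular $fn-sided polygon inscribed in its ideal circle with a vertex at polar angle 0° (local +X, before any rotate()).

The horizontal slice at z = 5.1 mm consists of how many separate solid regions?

1

At z = 5.1 mm: the cylinder: section is a regular 32-gon, circumradius r=9; the cylinder at (12, 5.5) is absent (z outside [-2, 4.5]); Taking the first minus the rest: none of the subtracted shapes is present at this height, so the r=9 cylinder is unchanged — 1 connected region. The result has 1 disconnected region.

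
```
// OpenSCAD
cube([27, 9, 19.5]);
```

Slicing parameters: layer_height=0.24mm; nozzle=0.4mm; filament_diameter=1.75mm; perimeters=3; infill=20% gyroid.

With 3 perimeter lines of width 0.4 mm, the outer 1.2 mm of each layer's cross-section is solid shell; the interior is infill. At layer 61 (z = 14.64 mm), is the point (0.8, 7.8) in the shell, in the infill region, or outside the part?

At z = 14.64 mm: the cube is present — its section is the full 27×9 rectangle. Overall, the cross-section is a single solid region. The nearest boundary edge runs (0.00, 9.00)→(0.00, 0.00); distance from the point to it = 0.80 mm. The point is inside the cross-section, 0.80 mm from the nearest boundary — within the 1.2 mm shell band (3 × 0.4).

shell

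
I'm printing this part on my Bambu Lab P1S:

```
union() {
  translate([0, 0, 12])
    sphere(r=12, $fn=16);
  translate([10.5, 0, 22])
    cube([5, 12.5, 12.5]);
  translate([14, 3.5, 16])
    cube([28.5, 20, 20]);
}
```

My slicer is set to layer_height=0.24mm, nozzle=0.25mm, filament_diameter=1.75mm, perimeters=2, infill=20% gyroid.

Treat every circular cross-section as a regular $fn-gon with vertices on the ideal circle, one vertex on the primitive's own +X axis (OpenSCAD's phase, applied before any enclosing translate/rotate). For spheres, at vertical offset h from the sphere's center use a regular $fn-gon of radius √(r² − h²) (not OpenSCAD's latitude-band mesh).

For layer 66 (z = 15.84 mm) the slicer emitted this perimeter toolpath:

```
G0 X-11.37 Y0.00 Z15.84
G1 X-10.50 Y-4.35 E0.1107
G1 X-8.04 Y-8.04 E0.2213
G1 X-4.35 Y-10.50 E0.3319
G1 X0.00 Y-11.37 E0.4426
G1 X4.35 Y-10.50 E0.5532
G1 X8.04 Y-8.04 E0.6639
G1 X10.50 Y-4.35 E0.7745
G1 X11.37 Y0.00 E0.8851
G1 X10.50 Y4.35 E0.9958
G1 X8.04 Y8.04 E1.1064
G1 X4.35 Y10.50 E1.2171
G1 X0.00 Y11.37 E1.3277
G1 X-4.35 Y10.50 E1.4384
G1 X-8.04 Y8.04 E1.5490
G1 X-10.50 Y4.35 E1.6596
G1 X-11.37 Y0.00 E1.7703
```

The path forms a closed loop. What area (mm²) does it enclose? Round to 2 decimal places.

395.62 mm²

Apply the shoelace formula to the sequence of (X, Y) vertices; enclosed area = 395.62 mm².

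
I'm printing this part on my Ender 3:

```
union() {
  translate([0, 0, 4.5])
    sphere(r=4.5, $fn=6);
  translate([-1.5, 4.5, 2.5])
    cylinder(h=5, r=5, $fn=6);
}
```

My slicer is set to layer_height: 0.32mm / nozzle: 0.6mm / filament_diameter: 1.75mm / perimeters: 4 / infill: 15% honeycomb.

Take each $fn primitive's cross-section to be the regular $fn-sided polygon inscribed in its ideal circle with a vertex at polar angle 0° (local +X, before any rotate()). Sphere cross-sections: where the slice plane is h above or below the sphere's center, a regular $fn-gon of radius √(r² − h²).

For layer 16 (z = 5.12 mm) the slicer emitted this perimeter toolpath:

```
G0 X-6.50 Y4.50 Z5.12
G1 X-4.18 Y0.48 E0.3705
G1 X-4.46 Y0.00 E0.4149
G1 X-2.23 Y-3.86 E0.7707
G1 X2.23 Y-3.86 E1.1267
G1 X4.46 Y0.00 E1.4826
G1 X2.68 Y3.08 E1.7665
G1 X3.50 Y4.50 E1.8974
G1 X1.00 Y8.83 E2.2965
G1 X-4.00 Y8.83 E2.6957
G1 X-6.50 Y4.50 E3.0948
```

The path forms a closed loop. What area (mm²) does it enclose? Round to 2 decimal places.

Apply the shoelace formula to the sequence of (X, Y) vertices; enclosed area = 97.22 mm².

97.22 mm²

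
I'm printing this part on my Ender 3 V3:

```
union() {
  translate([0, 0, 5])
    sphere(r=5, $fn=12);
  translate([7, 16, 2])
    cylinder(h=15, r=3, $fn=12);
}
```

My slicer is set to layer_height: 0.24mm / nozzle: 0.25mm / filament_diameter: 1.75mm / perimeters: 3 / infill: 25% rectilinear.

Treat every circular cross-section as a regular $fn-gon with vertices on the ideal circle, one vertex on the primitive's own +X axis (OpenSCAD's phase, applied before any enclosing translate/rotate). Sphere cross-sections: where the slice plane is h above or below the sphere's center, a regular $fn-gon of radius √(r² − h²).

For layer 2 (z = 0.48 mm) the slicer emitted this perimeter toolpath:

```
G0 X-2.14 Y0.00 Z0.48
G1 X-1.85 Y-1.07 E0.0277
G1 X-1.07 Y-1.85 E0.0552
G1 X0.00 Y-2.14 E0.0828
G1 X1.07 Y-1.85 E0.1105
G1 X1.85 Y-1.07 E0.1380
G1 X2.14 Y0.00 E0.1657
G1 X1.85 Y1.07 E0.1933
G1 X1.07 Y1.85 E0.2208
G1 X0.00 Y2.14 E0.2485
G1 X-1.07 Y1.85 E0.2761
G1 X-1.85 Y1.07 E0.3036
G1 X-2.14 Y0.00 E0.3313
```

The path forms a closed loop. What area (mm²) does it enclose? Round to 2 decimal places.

Apply the shoelace formula to the sequence of (X, Y) vertices; enclosed area = 13.71 mm².

13.71 mm²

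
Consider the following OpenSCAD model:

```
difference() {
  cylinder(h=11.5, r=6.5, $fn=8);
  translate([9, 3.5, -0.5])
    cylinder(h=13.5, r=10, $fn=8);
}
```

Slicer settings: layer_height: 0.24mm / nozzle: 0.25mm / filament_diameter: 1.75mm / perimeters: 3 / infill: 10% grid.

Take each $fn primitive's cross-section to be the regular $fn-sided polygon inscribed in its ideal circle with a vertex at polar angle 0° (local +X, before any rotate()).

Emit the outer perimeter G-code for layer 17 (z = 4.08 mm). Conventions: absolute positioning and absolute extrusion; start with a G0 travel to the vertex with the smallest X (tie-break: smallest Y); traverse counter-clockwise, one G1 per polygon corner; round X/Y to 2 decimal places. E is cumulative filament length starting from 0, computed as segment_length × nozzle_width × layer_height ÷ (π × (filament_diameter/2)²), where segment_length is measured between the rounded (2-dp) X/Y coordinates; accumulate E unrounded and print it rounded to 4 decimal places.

G0 X-6.50 Y0.00 Z4.08
G1 X-4.60 Y-4.60 E0.1242
G1 X0.00 Y-6.50 E0.2483
G1 X4.50 Y-4.64 E0.3698
G1 X1.93 Y-3.57 E0.4392
G1 X-1.00 Y3.50 E0.6301
G1 X0.21 Y6.41 E0.7087
G1 X0.00 Y6.50 E0.7144
G1 X-4.60 Y4.60 E0.8386
G1 X-6.50 Y0.00 E0.9627

At z = 4.08 mm: the r=6.5 cylinder gives a regular 8-gon of circumradius 6.5 (constant along its height); the cylinder at (9, 3.5): section is a regular 8-gon, circumradius r=10; Subtracting the remaining from the first: starting from the r=6.5 cylinder, the r=10 cylinder at (9, 3.5) partially overlaps it — only the 50.00 mm² overlap (of its 282.84 mm²) is removed, clipping the outline — 1 connected region. The outline is a single polygon with 9 vertices. Extrusion per mm of travel: 0.25 × 0.24 / (π × 0.875²) = 0.024945. Accumulating E over each segment gives final E = 0.9627.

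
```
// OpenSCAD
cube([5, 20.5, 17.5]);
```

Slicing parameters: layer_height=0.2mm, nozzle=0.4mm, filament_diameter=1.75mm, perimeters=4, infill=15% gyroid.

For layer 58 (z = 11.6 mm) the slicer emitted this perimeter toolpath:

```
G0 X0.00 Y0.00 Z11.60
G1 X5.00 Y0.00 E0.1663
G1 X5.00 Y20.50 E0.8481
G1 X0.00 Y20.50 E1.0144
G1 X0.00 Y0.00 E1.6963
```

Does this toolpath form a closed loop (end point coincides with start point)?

yes

Start point (G0): (0.00, 0.00). End point (last G1): the path returns to the start — closed.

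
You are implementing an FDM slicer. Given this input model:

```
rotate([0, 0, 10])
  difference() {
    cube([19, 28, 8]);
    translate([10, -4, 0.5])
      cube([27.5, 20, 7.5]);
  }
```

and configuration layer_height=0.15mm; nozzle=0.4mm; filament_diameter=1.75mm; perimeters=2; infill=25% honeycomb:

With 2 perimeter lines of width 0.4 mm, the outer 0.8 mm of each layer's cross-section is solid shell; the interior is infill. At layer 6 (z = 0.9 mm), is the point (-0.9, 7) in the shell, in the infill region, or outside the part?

shell

At z = 0.9 mm: the cube (footprint 19×28) is included at this height; the cube at (10, -4) (footprint 27.5×20) is included at this height; After the difference (first − rest): starting from the 19×28 cube, the 27.5×20 cube at (10, -4) partially overlaps it — only the 144.00 mm² overlap (of its 550.00 mm²) is removed, clipping the outline — 1 connected region; (rotated 10° about Z; rotation is an isometry so areas/perimeters/island counts are preserved). Overall, the cross-section is a single solid region. Undo the 10° rotation: the query point maps to (0.329, 7.050) in the un-rotated model frame. The nearest boundary edge runs (0.00, 0.00)→(0.00, 28.00); distance from the point to it = 0.33 mm. The point is inside the cross-section, 0.33 mm from the nearest boundary — within the 0.8 mm shell band (2 × 0.4).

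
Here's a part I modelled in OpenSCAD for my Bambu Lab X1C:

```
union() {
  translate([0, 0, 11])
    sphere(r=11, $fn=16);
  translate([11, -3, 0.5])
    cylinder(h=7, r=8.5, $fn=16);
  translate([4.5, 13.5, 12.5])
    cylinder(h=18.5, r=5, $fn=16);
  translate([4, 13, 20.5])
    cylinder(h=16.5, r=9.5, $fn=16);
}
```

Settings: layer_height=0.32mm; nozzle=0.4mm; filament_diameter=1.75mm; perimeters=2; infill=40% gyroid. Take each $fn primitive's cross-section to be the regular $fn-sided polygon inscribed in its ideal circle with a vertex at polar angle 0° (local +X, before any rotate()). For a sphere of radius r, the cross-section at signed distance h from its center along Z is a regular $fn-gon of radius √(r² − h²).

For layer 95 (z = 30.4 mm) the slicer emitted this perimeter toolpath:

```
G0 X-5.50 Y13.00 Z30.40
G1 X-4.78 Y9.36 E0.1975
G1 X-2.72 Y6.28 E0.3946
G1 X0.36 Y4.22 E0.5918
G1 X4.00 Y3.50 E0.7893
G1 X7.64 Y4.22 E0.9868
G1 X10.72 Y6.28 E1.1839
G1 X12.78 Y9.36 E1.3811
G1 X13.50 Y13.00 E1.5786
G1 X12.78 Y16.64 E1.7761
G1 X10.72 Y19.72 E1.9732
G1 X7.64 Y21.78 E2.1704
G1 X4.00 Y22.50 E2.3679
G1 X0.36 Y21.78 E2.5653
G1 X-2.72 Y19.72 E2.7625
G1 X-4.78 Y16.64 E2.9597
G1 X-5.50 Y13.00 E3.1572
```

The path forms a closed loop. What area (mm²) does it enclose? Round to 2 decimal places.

Apply the shoelace formula to the sequence of (X, Y) vertices; enclosed area = 276.48 mm².

276.48 mm²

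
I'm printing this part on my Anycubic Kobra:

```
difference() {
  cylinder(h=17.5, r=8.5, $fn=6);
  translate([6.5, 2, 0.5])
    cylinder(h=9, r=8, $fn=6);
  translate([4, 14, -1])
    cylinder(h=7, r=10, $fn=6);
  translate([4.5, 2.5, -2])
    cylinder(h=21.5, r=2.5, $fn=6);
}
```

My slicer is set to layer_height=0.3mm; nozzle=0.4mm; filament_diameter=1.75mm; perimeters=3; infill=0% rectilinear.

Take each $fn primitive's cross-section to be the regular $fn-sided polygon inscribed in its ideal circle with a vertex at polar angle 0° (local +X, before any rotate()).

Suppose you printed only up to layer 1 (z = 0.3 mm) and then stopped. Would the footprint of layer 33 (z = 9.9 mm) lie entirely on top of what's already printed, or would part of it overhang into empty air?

part overhangs

Compare the two slices. At z = 0.3: the r=8.5 cylinder gives a regular 6-gon of circumradius 8.5 (constant along its height) (area = (6/2)·8.500²·sin(360°/6) = 187.71 mm²); the cylinder at (6.5, 2) does not reach this height (z outside [0.5, 9.5]); the cylinder at (4, 14): section is a regular 6-gon, circumradius r=10 (area = (6/2)·10.000²·sin(360°/6) = 259.81 mm²); the r=2.5 cylinder at (4.5, 2.5) contributes a regular 6-gon of circumradius 2.5 (area = (6/2)·2.500²·sin(360°/6) = 16.24 mm²); Subtracting the remaining from the first: starting from the r=8.5 cylinder (187.71 mm²), the r=10 cylinder at (4, 14) partially overlaps it — only the 12.97 mm² overlap (of its 259.81 mm²) is removed, clipping the outline; the r=2.5 cylinder at (4.5, 2.5) lies wholly inside it (removes its full 16.24 mm² and its 15.00 mm outline becomes a hole wall) — area = 158.50 mm². At z = 9.9: the cylinder: section is a regular 6-gon, circumradius r=8.5 (area = (6/2)·8.500²·sin(360°/6) = 187.71 mm²); the cylinder at (6.5, 2) is absent (z outside [0.5, 9.5]); the cylinder at (4, 14) is not intersected at this z (z outside [-1, 6]); the r=2.5 cylinder at (4.5, 2.5) contributes a regular 6-gon of circumradius 2.5 (area = (6/2)·2.500²·sin(360°/6) = 16.24 mm²); Subtracting the remaining from the first: starting from the r=8.5 cylinder (187.71 mm²), the r=2.5 cylinder at (4.5, 2.5) lies wholly inside it (removes its full 16.24 mm² and its 15.00 mm outline becomes a hole wall) — area = 171.47 mm². Checking containment: at z = 9.9 the cross-section extends beyond the z = 0.3 cross-section by about 12.97 mm².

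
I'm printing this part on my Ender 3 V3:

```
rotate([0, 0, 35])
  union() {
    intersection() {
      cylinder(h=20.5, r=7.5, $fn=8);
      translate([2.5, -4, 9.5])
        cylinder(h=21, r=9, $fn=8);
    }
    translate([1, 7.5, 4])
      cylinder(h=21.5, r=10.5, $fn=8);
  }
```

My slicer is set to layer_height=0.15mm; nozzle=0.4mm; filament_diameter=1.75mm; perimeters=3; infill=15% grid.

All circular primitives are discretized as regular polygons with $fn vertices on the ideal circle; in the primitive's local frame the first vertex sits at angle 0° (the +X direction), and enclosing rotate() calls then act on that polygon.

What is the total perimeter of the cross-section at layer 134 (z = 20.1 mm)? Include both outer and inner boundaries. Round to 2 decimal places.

72.90 mm

At z = 20.1 mm: the r=7.5 cylinder gives a regular 8-gon of circumradius 7.5 (constant along its height) (perimeter = 2·8·7.500·sin(180°/8) = 45.92 mm); the cylinder at (2.5, -4): section is a regular 8-gon, circumradius r=9 (perimeter = 2·8·9.000·sin(180°/8) = 55.11 mm); After intersecting: the r=9 cylinder at (2.5, -4) partially overlaps the r=7.5 cylinder; clipping to the common part keeps 117.56 mm² — boundary = 40.06 mm; the cylinder at (1, 7.5): section is a regular 8-gon, circumradius r=10.5 (perimeter = 2·8·10.500·sin(180°/8) = 64.29 mm); Merging all regions: the regions partially overlap (shared area 63.51 mm²), so the edge portions inside another operand are dropped and the merged outline is re-measured after clipping — boundary = 72.90 mm; (whole slice rotated 35° about Z — lengths, areas and connectivity unchanged). Overall, the cross-section is a single solid region. Total boundary length (outer) = 72.90 mm.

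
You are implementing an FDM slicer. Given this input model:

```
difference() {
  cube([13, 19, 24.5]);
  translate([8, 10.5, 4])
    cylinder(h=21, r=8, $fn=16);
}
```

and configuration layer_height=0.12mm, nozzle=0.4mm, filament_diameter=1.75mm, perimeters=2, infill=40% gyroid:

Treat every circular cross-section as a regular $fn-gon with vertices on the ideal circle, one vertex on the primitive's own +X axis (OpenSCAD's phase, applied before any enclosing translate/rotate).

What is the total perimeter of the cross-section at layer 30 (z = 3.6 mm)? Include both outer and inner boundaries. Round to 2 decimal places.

At z = 3.6 mm: the cube is present — its section is the full 13×19 rectangle (perimeter 64.00 mm); the cylinder at (8, 10.5) is not intersected at this z (z outside [4, 25]); Subtracting the remaining from the first: none of the subtracted shapes is present at this height, so the 13×19 cube is unchanged — boundary = 64.00 mm. Overall, the cross-section is a single solid region. Total boundary length (outer) = 64.00 mm.

64.00 mm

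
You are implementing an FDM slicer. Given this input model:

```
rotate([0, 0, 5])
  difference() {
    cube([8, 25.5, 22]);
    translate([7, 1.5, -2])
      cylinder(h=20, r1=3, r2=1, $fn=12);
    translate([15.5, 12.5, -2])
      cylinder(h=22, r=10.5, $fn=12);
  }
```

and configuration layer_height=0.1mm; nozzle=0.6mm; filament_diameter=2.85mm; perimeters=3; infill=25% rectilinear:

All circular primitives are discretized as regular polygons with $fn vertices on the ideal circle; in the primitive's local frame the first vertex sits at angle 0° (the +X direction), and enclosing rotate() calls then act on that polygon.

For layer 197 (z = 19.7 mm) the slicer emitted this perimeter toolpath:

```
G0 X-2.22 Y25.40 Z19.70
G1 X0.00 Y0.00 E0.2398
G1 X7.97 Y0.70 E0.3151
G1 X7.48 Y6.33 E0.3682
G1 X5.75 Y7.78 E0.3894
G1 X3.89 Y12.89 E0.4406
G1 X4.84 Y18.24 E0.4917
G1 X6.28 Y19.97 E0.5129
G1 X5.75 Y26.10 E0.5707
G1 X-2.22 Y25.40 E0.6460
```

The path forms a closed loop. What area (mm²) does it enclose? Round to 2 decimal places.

Apply the shoelace formula to the sequence of (X, Y) vertices; enclosed area = 177.31 mm².

177.31 mm²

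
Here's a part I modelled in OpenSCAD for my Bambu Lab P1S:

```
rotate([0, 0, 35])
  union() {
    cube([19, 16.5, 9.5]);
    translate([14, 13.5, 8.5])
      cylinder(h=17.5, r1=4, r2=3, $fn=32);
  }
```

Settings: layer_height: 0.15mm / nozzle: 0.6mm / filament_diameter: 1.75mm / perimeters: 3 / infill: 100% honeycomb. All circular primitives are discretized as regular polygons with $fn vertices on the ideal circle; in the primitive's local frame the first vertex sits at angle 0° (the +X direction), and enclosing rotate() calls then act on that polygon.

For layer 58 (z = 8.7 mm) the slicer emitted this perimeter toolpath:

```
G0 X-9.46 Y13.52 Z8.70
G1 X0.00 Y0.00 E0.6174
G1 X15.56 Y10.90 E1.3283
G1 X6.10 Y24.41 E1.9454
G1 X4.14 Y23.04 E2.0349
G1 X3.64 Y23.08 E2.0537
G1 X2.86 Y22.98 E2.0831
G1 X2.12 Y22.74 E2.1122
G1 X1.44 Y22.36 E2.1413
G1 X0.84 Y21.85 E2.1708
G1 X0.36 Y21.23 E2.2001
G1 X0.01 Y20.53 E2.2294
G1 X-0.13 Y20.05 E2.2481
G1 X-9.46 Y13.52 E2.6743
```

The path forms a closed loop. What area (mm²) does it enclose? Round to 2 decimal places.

316.86 mm²

Apply the shoelace formula to the sequence of (X, Y) vertices; enclosed area = 316.86 mm².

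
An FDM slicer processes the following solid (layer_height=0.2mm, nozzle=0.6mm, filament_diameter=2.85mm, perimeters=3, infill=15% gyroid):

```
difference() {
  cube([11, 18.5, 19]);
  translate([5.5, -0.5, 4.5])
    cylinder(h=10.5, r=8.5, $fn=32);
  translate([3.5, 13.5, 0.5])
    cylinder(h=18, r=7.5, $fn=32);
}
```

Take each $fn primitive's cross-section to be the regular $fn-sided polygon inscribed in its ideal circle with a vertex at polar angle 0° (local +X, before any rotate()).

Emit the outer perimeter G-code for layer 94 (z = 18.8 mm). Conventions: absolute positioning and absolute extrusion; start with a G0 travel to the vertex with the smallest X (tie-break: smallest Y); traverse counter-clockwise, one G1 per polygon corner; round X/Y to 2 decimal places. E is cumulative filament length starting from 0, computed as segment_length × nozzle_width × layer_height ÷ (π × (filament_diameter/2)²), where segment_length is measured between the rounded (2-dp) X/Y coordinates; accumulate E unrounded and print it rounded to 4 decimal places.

G0 X0.00 Y0.00 Z18.80
G1 X11.00 Y0.00 E0.2069
G1 X11.00 Y18.50 E0.5549
G1 X0.00 Y18.50 E0.7618
G1 X0.00 Y0.00 E1.1098

At z = 18.8 mm: the cube is present — its section is the full 11×18.5 rectangle; the cylinder at (5.5, -0.5) is not intersected at this z (z outside [4.5, 15]); the cylinder at (3.5, 13.5) is absent (z outside [0.5, 18.5]); Taking the first minus the rest: none of the subtracted shapes is present at this height, so the 11×18.5 cube is unchanged — 1 connected region. The outline is a single polygon with 4 vertices. Extrusion per mm of travel: 0.6 × 0.2 / (π × 1.425²) = 0.018811. Accumulating E over each segment gives final E = 1.1098.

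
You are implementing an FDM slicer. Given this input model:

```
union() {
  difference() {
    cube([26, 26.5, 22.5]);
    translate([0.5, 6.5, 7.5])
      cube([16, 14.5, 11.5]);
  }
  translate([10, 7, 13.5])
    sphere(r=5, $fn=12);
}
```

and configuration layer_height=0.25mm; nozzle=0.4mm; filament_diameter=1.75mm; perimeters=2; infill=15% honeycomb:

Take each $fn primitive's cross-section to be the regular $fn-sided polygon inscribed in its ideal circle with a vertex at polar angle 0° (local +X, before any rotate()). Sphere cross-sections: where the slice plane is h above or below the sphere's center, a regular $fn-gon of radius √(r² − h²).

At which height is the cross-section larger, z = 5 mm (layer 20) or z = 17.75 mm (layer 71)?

Layer 20 (z = 5): the 26×26.5 cube contributes its full rectangle (area 689.00 mm²); the cube at (0.5, 6.5) is absent (z outside [7.5, 19]); Subtracting the remaining from the first: none of the subtracted shapes is present at this height, so the 26×26.5 cube is unchanged — area = 689.00 mm²; the sphere at (10, 7) does not reach this height (|z−center|=8.500 > r=5); Combining (union): only that combined region is present, so the union is just that shape — area = 689.00 mm². So its area = 689.00 mm². Layer 71 (z = 17.75): the cube is present — its section is the full 26×26.5 rectangle (area 689.00 mm²); the cube at (0.5, 6.5) (footprint 16×14.5) is included at this height (area 232.00 mm²); After the difference (first − rest): starting from the 26×26.5 cube (689.00 mm²), the 16×14.5 cube at (0.5, 6.5) lies wholly inside it (removes its full 232.00 mm² and its 61.00 mm outline becomes a hole wall) — area = 457.00 mm²; the r=5 sphere at (10, 7) contributes a regular 12-gon of circumradius √(5²−4.25²) = 2.634 (area = (12/2)·2.634²·sin(360°/12) = 20.81 mm²); Merging all regions: the regions partially overlap — summed areas 477.81 mm² minus the doubly-counted overlap 7.84 mm² gives 469.97 mm² — area = 469.97 mm². So its area = 469.97 mm². Layer 20 is larger (689.00 vs 469.97 mm²).

layer 20 (z = 5 mm)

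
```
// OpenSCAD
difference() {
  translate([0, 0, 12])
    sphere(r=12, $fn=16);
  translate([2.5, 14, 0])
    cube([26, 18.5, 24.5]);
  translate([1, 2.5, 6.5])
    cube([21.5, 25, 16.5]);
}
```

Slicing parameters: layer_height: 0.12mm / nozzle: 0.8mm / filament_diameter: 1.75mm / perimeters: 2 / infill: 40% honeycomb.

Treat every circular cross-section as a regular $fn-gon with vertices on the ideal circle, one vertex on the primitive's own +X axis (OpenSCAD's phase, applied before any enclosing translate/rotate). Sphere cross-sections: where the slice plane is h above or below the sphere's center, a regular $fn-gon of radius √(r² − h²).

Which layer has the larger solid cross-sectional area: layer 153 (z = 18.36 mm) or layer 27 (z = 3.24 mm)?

layer 153 (z = 18.36 mm)

Layer 153 (z = 18.36): the sphere: section is a regular 16-gon, circumradius = √(r²−h²) = √(12²−6.36²) = 10.176 (area = (16/2)·10.176²·sin(360°/16) = 317.02 mm²); the 26×18.5 cube at (2.5, 14) contributes its full rectangle (area 481.00 mm²); the 21.5×25 cube at (1, 2.5) contributes its full rectangle (area 537.50 mm²); After the difference (first − rest): starting from the r=12 sphere (317.02 mm²), the 26×18.5 cube at (2.5, 14) misses the remaining region (no effect); the 21.5×25 cube at (1, 2.5) partially overlaps it — only the 46.86 mm² overlap (of its 537.50 mm²) is removed, clipping the outline — area = 270.16 mm². So its area = 270.16 mm². Layer 27 (z = 3.24): the sphere: section is a regular 16-gon, circumradius = √(r²−h²) = √(12²−8.76²) = 8.201 (area = (16/2)·8.201²·sin(360°/16) = 205.92 mm²); the 26×18.5 cube at (2.5, 14) contributes its full rectangle (area 481.00 mm²); the cube at (1, 2.5) does not reach this height (z outside [6.5, 23]); Subtracting the remaining from the first: starting from the r=12 sphere (205.92 mm²), the 26×18.5 cube at (2.5, 14) misses the remaining region (no effect) — area = 205.92 mm². So its area = 205.92 mm². Layer 153 is larger (270.16 vs 205.92 mm²).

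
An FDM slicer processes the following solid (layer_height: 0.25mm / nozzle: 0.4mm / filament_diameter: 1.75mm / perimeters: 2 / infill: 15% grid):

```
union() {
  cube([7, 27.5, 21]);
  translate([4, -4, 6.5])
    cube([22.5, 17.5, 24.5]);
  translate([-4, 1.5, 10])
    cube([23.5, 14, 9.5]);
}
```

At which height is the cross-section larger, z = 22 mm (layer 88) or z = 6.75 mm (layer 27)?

Layer 88 (z = 22): the cube is absent (z outside [0, 21]); the cube at (4, -4) (footprint 22.5×17.5) is included at this height (area 393.75 mm²); the cube at (-4, 1.5) is not intersected at this z (z outside [10, 19.5]); Combining (union): only the 22.5×17.5 cube at (4, -4) is present, so the union is just that shape — area = 393.75 mm². So its area = 393.75 mm². Layer 27 (z = 6.75): the cube is present — its section is the full 7×27.5 rectangle (area 192.50 mm²); the cube at (4, -4) (footprint 22.5×17.5) is included at this height (area 393.75 mm²); the cube at (-4, 1.5) does not reach this height (z outside [10, 19.5]); Merging all regions: the regions partially overlap — summed areas 586.25 mm² minus the doubly-counted overlap 40.50 mm² gives 545.75 mm² — area = 545.75 mm². So its area = 545.75 mm². Layer 27 is larger (545.75 vs 393.75 mm²).

layer 27 (z = 6.75 mm)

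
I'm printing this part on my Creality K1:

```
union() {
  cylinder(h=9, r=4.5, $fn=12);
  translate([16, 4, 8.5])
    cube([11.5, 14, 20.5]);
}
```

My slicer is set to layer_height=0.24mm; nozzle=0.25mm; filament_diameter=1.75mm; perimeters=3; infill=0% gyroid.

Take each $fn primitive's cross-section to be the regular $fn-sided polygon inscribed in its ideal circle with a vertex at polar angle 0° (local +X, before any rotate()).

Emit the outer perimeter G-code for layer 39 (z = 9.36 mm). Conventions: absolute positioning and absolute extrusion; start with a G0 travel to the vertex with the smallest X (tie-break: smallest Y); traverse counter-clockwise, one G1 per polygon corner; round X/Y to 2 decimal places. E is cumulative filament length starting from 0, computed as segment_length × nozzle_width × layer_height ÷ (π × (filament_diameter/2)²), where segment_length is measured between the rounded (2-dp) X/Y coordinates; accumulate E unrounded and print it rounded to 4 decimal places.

At z = 9.36 mm: the cylinder is not intersected at this z (z outside [0, 9]); the cube at (16, 4) (footprint 11.5×14) is included at this height; Taking the union: only the 11.5×14 cube at (16, 4) is present, so the union is just that shape — 1 connected region. The outline is a single polygon with 4 vertices. Extrusion per mm of travel: 0.25 × 0.24 / (π × 0.875²) = 0.024945. Accumulating E over each segment gives final E = 1.2722.

G0 X16.00 Y4.00 Z9.36
G1 X27.50 Y4.00 E0.2869
G1 X27.50 Y18.00 E0.6361
G1 X16.00 Y18.00 E0.9230
G1 X16.00 Y4.00 E1.2722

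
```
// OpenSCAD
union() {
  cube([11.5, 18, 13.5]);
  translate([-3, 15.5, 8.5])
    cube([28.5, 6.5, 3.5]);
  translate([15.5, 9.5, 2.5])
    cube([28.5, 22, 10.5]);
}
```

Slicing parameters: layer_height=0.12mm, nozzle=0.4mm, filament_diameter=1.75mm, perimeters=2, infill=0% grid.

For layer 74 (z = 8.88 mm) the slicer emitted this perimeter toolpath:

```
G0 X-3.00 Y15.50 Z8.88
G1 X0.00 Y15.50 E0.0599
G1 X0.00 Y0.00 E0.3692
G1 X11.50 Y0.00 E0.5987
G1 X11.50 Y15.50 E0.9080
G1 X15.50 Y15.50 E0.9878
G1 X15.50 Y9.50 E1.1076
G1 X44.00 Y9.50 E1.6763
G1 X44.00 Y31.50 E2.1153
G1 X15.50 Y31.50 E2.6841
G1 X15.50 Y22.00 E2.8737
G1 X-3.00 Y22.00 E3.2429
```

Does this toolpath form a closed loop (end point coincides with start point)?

Start point (G0): (-3.00, 15.50). End point (last G1): the path does not return to the start — open.

no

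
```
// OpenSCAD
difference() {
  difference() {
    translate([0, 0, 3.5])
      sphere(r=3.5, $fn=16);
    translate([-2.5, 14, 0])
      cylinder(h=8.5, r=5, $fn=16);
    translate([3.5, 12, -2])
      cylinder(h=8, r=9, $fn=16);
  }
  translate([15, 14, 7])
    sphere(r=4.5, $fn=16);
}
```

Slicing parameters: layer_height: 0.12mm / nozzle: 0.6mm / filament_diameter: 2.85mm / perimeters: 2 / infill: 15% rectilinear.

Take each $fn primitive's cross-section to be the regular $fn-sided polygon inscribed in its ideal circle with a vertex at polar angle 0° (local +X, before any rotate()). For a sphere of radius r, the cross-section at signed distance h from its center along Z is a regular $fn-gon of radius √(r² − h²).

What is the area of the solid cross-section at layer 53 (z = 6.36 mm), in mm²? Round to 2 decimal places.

At z = 6.36 mm: the sphere: section is a regular 16-gon, circumradius = √(r²−h²) = √(3.5²−2.86²) = 2.018 (area = (16/2)·2.018²·sin(360°/16) = 12.46 mm²); the r=5 cylinder at (-2.5, 14) gives a regular 16-gon of circumradius 5 (constant along its height) (area = (16/2)·5.000²·sin(360°/16) = 76.54 mm²); the cylinder at (3.5, 12) does not reach this height (z outside [-2, 6]); After the difference (first − rest): starting from the r=3.5 sphere (12.46 mm²), the r=5 cylinder at (-2.5, 14) misses the remaining region (no effect) — area = 12.46 mm²; the r=4.5 sphere at (15, 14) contributes a regular 16-gon of circumradius √(4.5²−0.64²) = 4.454 (area = (16/2)·4.454²·sin(360°/16) = 60.74 mm²); Subtracting the remaining from the first: starting from the result so far (12.46 mm²), the r=4.5 sphere at (15, 14) misses the remaining region (no effect) — area = 12.46 mm². Overall, the cross-section is a single solid region. Net area = 12.46 mm².

12.46 mm²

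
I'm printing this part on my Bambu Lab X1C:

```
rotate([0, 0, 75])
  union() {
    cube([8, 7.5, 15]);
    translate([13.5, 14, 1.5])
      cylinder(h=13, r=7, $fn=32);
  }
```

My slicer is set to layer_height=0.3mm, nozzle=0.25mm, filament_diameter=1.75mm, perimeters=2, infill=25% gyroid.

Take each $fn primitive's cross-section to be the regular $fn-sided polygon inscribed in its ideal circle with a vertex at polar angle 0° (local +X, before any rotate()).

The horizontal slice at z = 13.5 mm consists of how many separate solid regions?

At z = 13.5 mm: the 8×7.5 cube contributes its full rectangle; the cylinder at (13.5, 14): section is a regular 32-gon, circumradius r=7; Taking the union: the 2 present regions are separate (no shared area or edge), so areas and boundary lengths simply add and each stays a separate island — 2 connected regions; (rotated 75° about Z; rotation is an isometry so areas/perimeters/island counts are preserved). The result has 2 disconnected regions.

2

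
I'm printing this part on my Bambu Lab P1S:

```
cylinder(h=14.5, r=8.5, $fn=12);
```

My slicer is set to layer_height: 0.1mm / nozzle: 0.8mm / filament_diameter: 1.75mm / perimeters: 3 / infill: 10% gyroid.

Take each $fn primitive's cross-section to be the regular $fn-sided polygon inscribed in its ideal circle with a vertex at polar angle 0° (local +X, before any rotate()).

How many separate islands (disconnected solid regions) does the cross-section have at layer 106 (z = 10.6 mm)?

1

At z = 10.6 mm: the r=8.5 cylinder gives a regular 12-gon of circumradius 8.5 (constant along its height). Overall, the cross-section is a single solid region. Island count = 1.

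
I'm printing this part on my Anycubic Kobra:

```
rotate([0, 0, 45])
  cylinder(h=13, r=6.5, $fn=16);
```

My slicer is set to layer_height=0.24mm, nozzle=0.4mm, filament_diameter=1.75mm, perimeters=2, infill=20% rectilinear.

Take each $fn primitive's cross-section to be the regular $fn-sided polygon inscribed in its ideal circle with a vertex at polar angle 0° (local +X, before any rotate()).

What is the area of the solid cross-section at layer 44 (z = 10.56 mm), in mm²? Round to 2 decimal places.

At z = 10.56 mm: the r=6.5 cylinder contributes a regular 16-gon of circumradius 6.5 (area = (16/2)·6.500²·sin(360°/16) = 129.35 mm²); (rotated 45° about Z; rotation is an isometry so areas/perimeters/island counts are preserved). Overall, the cross-section is a single solid region. Net area = 129.35 mm².

129.35 mm²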